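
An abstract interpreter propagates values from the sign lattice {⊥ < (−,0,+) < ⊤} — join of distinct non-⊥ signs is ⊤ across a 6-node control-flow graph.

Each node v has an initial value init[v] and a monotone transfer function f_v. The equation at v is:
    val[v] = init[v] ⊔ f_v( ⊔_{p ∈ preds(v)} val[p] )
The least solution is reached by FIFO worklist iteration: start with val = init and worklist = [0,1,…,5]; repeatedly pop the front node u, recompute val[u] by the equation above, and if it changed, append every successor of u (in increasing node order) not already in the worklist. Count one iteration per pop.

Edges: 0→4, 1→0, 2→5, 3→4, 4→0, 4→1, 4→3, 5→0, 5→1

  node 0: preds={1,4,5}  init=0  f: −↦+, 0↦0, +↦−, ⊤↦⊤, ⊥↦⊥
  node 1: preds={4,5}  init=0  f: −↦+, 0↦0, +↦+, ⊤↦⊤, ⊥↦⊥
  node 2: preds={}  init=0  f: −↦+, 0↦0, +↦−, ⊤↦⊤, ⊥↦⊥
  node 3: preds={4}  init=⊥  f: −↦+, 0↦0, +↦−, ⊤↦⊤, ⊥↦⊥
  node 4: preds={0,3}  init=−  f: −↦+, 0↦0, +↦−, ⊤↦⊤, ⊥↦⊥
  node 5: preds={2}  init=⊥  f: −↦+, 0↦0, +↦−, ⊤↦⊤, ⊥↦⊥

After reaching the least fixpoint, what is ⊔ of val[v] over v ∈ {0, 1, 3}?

⊤

Iteration log — 10 steps:
  step 1. node 0  ⊔preds=⊤  new=⊤  old=0  +wl: 
  step 2. node 1  ⊔preds=−  new=⊤  old=0  +wl: 0
  step 3. node 2  ⊔preds=⊥  new=0  stable
  step 4. node 3  ⊔preds=−  new=+  old=⊥  +wl: 
  step 5. node 4  ⊔preds=⊤  new=⊤  old=−  +wl: 1,3
  step 6. node 5  ⊔preds=0  new=0  old=⊥  +wl: 
  step 7. node 0  ⊔preds=⊤  new=⊤  stable
  step 8. node 1  ⊔preds=⊤  new=⊤  stable
  step 9. node 3  ⊔preds=⊤  new=⊤  old=+  +wl: 4
  step 10. node 4  ⊔preds=⊤  new=⊤  stable

Least fixpoint reached:
  node 0: ⊤
  node 1: ⊤
  node 2: 0
  node 3: ⊤
  node 4: ⊤
  node 5: 0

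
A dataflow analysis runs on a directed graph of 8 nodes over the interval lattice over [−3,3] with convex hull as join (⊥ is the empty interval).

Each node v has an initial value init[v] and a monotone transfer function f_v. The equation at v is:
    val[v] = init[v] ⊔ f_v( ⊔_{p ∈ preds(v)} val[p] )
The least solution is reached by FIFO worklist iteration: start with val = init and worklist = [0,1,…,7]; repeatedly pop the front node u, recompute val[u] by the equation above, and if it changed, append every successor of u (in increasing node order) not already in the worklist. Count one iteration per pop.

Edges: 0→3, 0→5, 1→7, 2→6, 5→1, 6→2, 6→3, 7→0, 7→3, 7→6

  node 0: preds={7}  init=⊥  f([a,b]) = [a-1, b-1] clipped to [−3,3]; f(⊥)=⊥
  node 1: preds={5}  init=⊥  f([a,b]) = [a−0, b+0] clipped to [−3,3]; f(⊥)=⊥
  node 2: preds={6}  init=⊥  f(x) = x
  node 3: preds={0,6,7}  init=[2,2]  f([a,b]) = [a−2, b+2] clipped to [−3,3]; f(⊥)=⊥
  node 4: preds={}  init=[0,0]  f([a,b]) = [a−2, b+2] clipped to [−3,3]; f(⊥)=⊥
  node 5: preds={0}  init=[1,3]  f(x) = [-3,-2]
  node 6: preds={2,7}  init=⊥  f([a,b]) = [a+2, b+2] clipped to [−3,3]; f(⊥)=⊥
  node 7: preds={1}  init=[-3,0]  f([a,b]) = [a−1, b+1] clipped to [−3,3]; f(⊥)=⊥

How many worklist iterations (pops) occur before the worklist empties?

Worklist (18 pops):
  #1 pop 0: in=[-3,0] → [-3,-1] (was ⊥); enqueue []
  #2 pop 1: in=[1,3] → [1,3] (was ⊥); enqueue []
  #3 pop 2: in=⊥ → ⊥ (no change)
  #4 pop 3: in=[-3,0] → [-3,2] (was [2,2]); enqueue []
  #5 pop 4: in=⊥ → [0,0] (no change)
  #6 pop 5: in=[-3,-1] → [-3,3] (was [1,3]); enqueue [1]
  #7 pop 6: in=[-3,0] → [-1,2] (was ⊥); enqueue [2,3]
  #8 pop 7: in=[1,3] → [-3,3] (was [-3,0]); enqueue [0,6]
  #9 pop 1: in=[-3,3] → [-3,3] (was [1,3]); enqueue [7]
  #10 pop 2: in=[-1,2] → [-1,2] (was ⊥); enqueue []
  #11 pop 3: in=[-3,3] → [-3,3] (was [-3,2]); enqueue []
  #12 pop 0: in=[-3,3] → [-3,2] (was [-3,-1]); enqueue [3,5]
  #13 pop 6: in=[-3,3] → [-1,3] (was [-1,2]); enqueue [2]
  #14 pop 7: in=[-3,3] → [-3,3] (no change)
  #15 pop 3: in=[-3,3] → [-3,3] (no change)
  #16 pop 5: in=[-3,2] → [-3,3] (no change)
  #17 pop 2: in=[-1,3] → [-1,3] (was [-1,2]); enqueue [6]
  #18 pop 6: in=[-3,3] → [-1,3] (no change)

Fixpoint:
  val[0] = [-3,2]
  val[1] = [-3,3]
  val[2] = [-1,3]
  val[3] = [-3,3]
  val[4] = [0,0]
  val[5] = [-3,3]
  val[6] = [-1,3]
  val[7] = [-3,3]

18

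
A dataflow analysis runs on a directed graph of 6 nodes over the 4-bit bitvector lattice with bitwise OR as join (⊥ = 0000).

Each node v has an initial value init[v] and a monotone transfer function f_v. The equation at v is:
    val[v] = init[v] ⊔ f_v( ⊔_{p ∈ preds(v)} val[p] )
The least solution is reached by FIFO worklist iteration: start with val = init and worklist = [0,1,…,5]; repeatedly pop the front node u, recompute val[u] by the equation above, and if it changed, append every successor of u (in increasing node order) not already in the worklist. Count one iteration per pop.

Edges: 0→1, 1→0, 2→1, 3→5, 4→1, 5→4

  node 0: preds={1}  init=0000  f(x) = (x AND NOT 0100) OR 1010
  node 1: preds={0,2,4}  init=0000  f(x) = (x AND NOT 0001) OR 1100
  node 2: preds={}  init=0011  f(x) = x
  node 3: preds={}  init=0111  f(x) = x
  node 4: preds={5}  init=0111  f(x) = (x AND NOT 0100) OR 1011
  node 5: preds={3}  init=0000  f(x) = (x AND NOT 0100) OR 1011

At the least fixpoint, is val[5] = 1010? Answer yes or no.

Iteration log — 9 steps:
  step 1. node 0  ⊔preds=0000  new=1010  old=0000  +wl: 
  step 2. node 1  ⊔preds=1111  new=1110  old=0000  +wl: 0
  step 3. node 2  ⊔preds=0000  new=0011  stable
  step 4. node 3  ⊔preds=0000  new=0111  stable
  step 5. node 4  ⊔preds=0000  new=1111  old=0111  +wl: 1
  step 6. node 5  ⊔preds=0111  new=1011  old=0000  +wl: 4
  step 7. node 0  ⊔preds=1110  new=1010  stable
  step 8. node 1  ⊔preds=1111  new=1110  stable
  step 9. node 4  ⊔preds=1011  new=1111  stable

Least fixpoint reached:
  node 0: 1010
  node 1: 1110
  node 2: 0011
  node 3: 0111
  node 4: 1111
  node 5: 1011

no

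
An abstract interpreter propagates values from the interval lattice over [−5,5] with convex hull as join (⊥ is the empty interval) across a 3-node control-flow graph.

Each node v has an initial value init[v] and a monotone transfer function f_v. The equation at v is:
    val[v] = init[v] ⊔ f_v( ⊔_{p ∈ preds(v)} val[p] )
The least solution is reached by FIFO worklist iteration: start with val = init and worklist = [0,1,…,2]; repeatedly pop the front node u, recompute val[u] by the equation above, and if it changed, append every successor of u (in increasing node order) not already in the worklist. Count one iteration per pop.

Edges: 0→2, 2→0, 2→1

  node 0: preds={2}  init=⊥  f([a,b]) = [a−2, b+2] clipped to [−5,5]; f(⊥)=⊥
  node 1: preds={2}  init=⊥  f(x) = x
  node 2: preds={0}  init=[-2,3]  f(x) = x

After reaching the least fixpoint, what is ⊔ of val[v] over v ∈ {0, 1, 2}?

[-5,5]

Trace (8 dequeues):
  [1] u=0 | in [-2,3] | out [-4,5] | prev ⊥ | push {}
  [2] u=1 | in [-2,3] | out [-2,3] | prev ⊥ | push {}
  [3] u=2 | in [-4,5] | out [-4,5] | prev [-2,3] | push {0,1}
  [4] u=0 | in [-4,5] | out [-5,5] | prev [-4,5] | push {2}
  [5] u=1 | in [-4,5] | out [-4,5] | prev [-2,3] | push {}
  [6] u=2 | in [-5,5] | out [-5,5] | prev [-4,5] | push {0,1}
  [7] u=0 | in [-5,5] | out [-5,5] | ==
  [8] u=1 | in [-5,5] | out [-5,5] | prev [-4,5] | push {}

Converged values:
  [0] [-5,5]
  [1] [-5,5]
  [2] [-5,5]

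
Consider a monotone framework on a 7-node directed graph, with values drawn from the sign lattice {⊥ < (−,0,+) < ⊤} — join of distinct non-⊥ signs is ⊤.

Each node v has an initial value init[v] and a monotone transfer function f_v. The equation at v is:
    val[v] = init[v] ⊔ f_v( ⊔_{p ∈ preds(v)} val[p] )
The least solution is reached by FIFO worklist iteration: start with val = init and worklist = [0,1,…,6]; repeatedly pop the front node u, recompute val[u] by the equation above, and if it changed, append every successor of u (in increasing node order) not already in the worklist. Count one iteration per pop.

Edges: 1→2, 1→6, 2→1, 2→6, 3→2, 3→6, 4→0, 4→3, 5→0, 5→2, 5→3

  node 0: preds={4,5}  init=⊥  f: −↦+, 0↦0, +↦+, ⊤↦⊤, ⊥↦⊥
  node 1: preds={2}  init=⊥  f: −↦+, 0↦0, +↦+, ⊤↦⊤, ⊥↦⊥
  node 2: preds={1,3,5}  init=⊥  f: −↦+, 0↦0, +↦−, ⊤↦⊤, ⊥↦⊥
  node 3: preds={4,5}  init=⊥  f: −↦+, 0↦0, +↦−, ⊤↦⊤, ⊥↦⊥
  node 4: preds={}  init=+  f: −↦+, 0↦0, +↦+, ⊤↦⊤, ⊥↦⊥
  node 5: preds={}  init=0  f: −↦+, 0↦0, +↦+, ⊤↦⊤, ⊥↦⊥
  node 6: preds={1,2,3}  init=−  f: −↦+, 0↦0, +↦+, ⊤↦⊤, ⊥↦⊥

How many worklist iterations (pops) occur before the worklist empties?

13

Iteration log — 13 steps:
  step 1. node 0  ⊔preds=⊤  new=⊤  old=⊥  +wl: 
  step 2. node 1  ⊔preds=⊥  new=⊥  stable
  step 3. node 2  ⊔preds=0  new=0  old=⊥  +wl: 1
  step 4. node 3  ⊔preds=⊤  new=⊤  old=⊥  +wl: 2
  step 5. node 4  ⊔preds=⊥  new=+  stable
  step 6. node 5  ⊔preds=⊥  new=0  stable
  step 7. node 6  ⊔preds=⊤  new=⊤  old=−  +wl: 
  step 8. node 1  ⊔preds=0  new=0  old=⊥  +wl: 6
  step 9. node 2  ⊔preds=⊤  new=⊤  old=0  +wl: 1
  step 10. node 6  ⊔preds=⊤  new=⊤  stable
  step 11. node 1  ⊔preds=⊤  new=⊤  old=0  +wl: 2,6
  step 12. node 2  ⊔preds=⊤  new=⊤  stable
  step 13. node 6  ⊔preds=⊤  new=⊤  stable

Least fixpoint reached:
  node 0: ⊤
  node 1: ⊤
  node 2: ⊤
  node 3: ⊤
  node 4: +
  node 5: 0
  node 6: ⊤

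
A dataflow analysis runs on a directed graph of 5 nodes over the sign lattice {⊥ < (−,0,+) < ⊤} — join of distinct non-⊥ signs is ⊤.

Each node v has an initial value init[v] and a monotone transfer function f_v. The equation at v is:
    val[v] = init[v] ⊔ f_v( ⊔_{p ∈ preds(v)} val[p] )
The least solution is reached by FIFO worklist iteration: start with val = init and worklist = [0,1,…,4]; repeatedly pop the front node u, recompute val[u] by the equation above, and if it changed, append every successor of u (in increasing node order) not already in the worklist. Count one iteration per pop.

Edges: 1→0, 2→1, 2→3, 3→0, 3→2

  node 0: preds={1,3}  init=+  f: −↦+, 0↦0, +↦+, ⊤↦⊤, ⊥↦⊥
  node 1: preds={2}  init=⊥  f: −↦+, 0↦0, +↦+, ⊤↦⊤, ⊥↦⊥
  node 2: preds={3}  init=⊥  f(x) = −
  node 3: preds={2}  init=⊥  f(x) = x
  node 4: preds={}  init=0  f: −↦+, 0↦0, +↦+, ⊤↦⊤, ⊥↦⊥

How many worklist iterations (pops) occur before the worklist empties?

Worklist (8 pops):
  #1 pop 0: in=⊥ → + (no change)
  #2 pop 1: in=⊥ → ⊥ (no change)
  #3 pop 2: in=⊥ → − (was ⊥); enqueue [1]
  #4 pop 3: in=− → − (was ⊥); enqueue [0,2]
  #5 pop 4: in=⊥ → 0 (no change)
  #6 pop 1: in=− → + (was ⊥); enqueue []
  #7 pop 0: in=⊤ → ⊤ (was +); enqueue []
  #8 pop 2: in=− → − (no change)

Fixpoint:
  val[0] = ⊤
  val[1] = +
  val[2] = −
  val[3] = −
  val[4] = 0

8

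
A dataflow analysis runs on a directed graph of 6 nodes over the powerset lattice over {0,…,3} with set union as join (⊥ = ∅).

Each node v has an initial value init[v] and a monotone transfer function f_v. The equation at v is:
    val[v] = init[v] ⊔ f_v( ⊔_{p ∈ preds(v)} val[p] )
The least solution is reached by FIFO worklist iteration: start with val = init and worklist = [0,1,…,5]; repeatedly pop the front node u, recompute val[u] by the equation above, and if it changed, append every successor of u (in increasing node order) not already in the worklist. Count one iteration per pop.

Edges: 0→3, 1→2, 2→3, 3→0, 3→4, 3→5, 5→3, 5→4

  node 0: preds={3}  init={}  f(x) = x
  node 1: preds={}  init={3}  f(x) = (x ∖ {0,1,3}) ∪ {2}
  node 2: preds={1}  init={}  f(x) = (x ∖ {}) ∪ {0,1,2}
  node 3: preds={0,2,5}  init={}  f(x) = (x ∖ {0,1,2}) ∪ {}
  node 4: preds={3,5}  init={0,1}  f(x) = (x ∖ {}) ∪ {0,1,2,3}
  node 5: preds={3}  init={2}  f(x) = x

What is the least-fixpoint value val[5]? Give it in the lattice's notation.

{2,3}

Worklist (9 pops):
  #1 pop 0: in={} → {} (no change)
  #2 pop 1: in={} → {2,3} (was {3}); enqueue []
  #3 pop 2: in={2,3} → {0,1,2,3} (was {}); enqueue []
  #4 pop 3: in={0,1,2,3} → {3} (was {}); enqueue [0]
  #5 pop 4: in={2,3} → {0,1,2,3} (was {0,1}); enqueue []
  #6 pop 5: in={3} → {2,3} (was {2}); enqueue [3,4]
  #7 pop 0: in={3} → {3} (was {}); enqueue []
  #8 pop 3: in={0,1,2,3} → {3} (no change)
  #9 pop 4: in={2,3} → {0,1,2,3} (no change)

Fixpoint:
  val[0] = {3}
  val[1] = {2,3}
  val[2] = {0,1,2,3}
  val[3] = {3}
  val[4] = {0,1,2,3}
  val[5] = {2,3}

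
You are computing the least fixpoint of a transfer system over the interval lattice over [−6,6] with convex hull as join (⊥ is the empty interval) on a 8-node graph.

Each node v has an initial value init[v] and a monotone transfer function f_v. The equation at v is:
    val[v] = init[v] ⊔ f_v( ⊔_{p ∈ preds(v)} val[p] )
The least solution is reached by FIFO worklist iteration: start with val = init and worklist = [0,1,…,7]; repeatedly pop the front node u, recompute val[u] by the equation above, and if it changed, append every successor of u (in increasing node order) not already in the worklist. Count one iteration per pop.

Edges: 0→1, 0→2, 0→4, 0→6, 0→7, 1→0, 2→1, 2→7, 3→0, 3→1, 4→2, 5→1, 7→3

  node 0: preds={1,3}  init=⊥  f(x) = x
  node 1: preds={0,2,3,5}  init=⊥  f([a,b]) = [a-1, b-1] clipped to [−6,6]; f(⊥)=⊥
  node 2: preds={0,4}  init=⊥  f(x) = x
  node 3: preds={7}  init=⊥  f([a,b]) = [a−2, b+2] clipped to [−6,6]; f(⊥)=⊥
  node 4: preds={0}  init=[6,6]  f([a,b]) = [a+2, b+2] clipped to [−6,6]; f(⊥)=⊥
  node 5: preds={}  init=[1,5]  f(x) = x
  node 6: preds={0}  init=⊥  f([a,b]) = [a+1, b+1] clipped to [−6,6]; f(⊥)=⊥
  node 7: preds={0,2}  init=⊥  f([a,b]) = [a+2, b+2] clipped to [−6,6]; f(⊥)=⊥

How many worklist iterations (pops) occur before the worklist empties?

63

Worklist (63 pops):
  #1 pop 0: in=⊥ → ⊥ (no change)
  #2 pop 1: in=[1,5] → [0,4] (was ⊥); enqueue [0]
  #3 pop 2: in=[6,6] → [6,6] (was ⊥); enqueue [1]
  #4 pop 3: in=⊥ → ⊥ (no change)
  #5 pop 4: in=⊥ → [6,6] (no change)
  #6 pop 5: in=⊥ → [1,5] (no change)
  #7 pop 6: in=⊥ → ⊥ (no change)
  #8 pop 7: in=[6,6] → [6,6] (was ⊥); enqueue [3]
  #9 pop 0: in=[0,4] → [0,4] (was ⊥); enqueue [2,4,6,7]
  #10 pop 1: in=[0,6] → [-1,5] (was [0,4]); enqueue [0]
  #11 pop 3: in=[6,6] → [4,6] (was ⊥); enqueue [1]
  #12 pop 2: in=[0,6] → [0,6] (was [6,6]); enqueue []
  #13 pop 4: in=[0,4] → [2,6] (was [6,6]); enqueue [2]
  #14 pop 6: in=[0,4] → [1,5] (was ⊥); enqueue []
  #15 pop 7: in=[0,6] → [2,6] (was [6,6]); enqueue [3]
  #16 pop 0: in=[-1,6] → [-1,6] (was [0,4]); enqueue [4,6,7]
  #17 pop 1: in=[-1,6] → [-2,5] (was [-1,5]); enqueue [0]
  #18 pop 2: in=[-1,6] → [-1,6] (was [0,6]); enqueue [1]
  #19 pop 3: in=[2,6] → [0,6] (was [4,6]); enqueue []
  #20 pop 4: in=[-1,6] → [1,6] (was [2,6]); enqueue [2]
  #21 pop 6: in=[-1,6] → [0,6] (was [1,5]); enqueue []
  #22 pop 7: in=[-1,6] → [1,6] (was [2,6]); enqueue [3]
  #23 pop 0: in=[-2,6] → [-2,6] (was [-1,6]); enqueue [4,6,7]
  #24 pop 1: in=[-2,6] → [-3,5] (was [-2,5]); enqueue [0]
  #25 pop 2: in=[-2,6] → [-2,6] (was [-1,6]); enqueue [1]
  #26 pop 3: in=[1,6] → [-1,6] (was [0,6]); enqueue []
  #27 pop 4: in=[-2,6] → [0,6] (was [1,6]); enqueue [2]
  #28 pop 6: in=[-2,6] → [-1,6] (was [0,6]); enqueue []
  #29 pop 7: in=[-2,6] → [0,6] (was [1,6]); enqueue [3]
  #30 pop 0: in=[-3,6] → [-3,6] (was [-2,6]); enqueue [4,6,7]
  #31 pop 1: in=[-3,6] → [-4,5] (was [-3,5]); enqueue [0]
  #32 pop 2: in=[-3,6] → [-3,6] (was [-2,6]); enqueue [1]
  #33 pop 3: in=[0,6] → [-2,6] (was [-1,6]); enqueue []
  #34 pop 4: in=[-3,6] → [-1,6] (was [0,6]); enqueue [2]
  #35 pop 6: in=[-3,6] → [-2,6] (was [-1,6]); enqueue []
  #36 pop 7: in=[-3,6] → [-1,6] (was [0,6]); enqueue [3]
  #37 pop 0: in=[-4,6] → [-4,6] (was [-3,6]); enqueue [4,6,7]
  #38 pop 1: in=[-4,6] → [-5,5] (was [-4,5]); enqueue [0]
  #39 pop 2: in=[-4,6] → [-4,6] (was [-3,6]); enqueue [1]
  #40 pop 3: in=[-1,6] → [-3,6] (was [-2,6]); enqueue []
  #41 pop 4: in=[-4,6] → [-2,6] (was [-1,6]); enqueue [2]
  #42 pop 6: in=[-4,6] → [-3,6] (was [-2,6]); enqueue []
  #43 pop 7: in=[-4,6] → [-2,6] (was [-1,6]); enqueue [3]
  #44 pop 0: in=[-5,6] → [-5,6] (was [-4,6]); enqueue [4,6,7]
  #45 pop 1: in=[-5,6] → [-6,5] (was [-5,5]); enqueue [0]
  #46 pop 2: in=[-5,6] → [-5,6] (was [-4,6]); enqueue [1]
  #47 pop 3: in=[-2,6] → [-4,6] (was [-3,6]); enqueue []
  #48 pop 4: in=[-5,6] → [-3,6] (was [-2,6]); enqueue [2]
  #49 pop 6: in=[-5,6] → [-4,6] (was [-3,6]); enqueue []
  #50 pop 7: in=[-5,6] → [-3,6] (was [-2,6]); enqueue [3]
  #51 pop 0: in=[-6,6] → [-6,6] (was [-5,6]); enqueue [4,6,7]
  #52 pop 1: in=[-6,6] → [-6,5] (no change)
  #53 pop 2: in=[-6,6] → [-6,6] (was [-5,6]); enqueue [1]
  #54 pop 3: in=[-3,6] → [-5,6] (was [-4,6]); enqueue [0]
  #55 pop 4: in=[-6,6] → [-4,6] (was [-3,6]); enqueue [2]
  #56 pop 6: in=[-6,6] → [-5,6] (was [-4,6]); enqueue []
  #57 pop 7: in=[-6,6] → [-4,6] (was [-3,6]); enqueue [3]
  #58 pop 1: in=[-6,6] → [-6,5] (no change)
  #59 pop 0: in=[-6,6] → [-6,6] (no change)
  #60 pop 2: in=[-6,6] → [-6,6] (no change)
  #61 pop 3: in=[-4,6] → [-6,6] (was [-5,6]); enqueue [0,1]
  #62 pop 0: in=[-6,6] → [-6,6] (no change)
  #63 pop 1: in=[-6,6] → [-6,5] (no change)

Fixpoint:
  val[0] = [-6,6]
  val[1] = [-6,5]
  val[2] = [-6,6]
  val[3] = [-6,6]
  val[4] = [-4,6]
  val[5] = [1,5]
  val[6] = [-5,6]
  val[7] = [-4,6]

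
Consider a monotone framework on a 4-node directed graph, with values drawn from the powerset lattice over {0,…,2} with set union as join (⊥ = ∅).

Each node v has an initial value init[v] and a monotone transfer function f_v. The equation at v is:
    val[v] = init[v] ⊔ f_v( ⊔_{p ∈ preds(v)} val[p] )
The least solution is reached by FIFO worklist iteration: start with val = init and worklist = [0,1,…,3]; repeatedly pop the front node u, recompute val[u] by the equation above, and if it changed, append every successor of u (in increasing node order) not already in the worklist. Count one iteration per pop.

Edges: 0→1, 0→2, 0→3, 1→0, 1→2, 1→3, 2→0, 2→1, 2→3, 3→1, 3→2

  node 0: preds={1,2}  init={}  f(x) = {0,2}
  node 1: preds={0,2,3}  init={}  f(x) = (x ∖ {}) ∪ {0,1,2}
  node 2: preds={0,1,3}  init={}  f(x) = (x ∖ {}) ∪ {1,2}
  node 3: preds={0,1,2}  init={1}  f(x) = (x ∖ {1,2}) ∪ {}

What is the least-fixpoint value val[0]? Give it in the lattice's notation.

{0,2}

Iteration log — 7 steps:
  step 1. node 0  ⊔preds={}  new={0,2}  old={}  +wl: 
  step 2. node 1  ⊔preds={0,1,2}  new={0,1,2}  old={}  +wl: 0
  step 3. node 2  ⊔preds={0,1,2}  new={0,1,2}  old={}  +wl: 1
  step 4. node 3  ⊔preds={0,1,2}  new={0,1}  old={1}  +wl: 2
  step 5. node 0  ⊔preds={0,1,2}  new={0,2}  stable
  step 6. node 1  ⊔preds={0,1,2}  new={0,1,2}  stable
  step 7. node 2  ⊔preds={0,1,2}  new={0,1,2}  stable

Least fixpoint reached:
  node 0: {0,2}
  node 1: {0,1,2}
  node 2: {0,1,2}
  node 3: {0,1}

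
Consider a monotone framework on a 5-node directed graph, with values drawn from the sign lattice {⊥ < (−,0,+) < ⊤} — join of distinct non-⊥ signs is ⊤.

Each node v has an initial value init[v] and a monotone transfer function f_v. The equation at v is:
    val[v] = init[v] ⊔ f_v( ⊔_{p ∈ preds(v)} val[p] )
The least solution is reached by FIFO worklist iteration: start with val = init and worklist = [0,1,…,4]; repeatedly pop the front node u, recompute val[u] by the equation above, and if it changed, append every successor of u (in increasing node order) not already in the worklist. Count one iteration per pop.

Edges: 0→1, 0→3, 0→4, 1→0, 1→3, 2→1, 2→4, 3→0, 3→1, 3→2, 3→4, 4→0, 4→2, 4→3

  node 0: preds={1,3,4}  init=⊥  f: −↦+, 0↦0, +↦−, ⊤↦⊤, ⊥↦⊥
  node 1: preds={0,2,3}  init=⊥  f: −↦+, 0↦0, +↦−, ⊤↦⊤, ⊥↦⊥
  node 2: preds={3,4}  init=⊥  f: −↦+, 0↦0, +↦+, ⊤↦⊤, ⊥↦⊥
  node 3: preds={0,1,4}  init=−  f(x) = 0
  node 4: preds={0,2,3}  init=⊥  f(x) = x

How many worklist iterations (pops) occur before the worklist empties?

11

Trace (11 dequeues):
  [1] u=0 | in − | out + | prev ⊥ | push {}
  [2] u=1 | in ⊤ | out ⊤ | prev ⊥ | push {0}
  [3] u=2 | in − | out + | prev ⊥ | push {1}
  [4] u=3 | in ⊤ | out ⊤ | prev − | push {2}
  [5] u=4 | in ⊤ | out ⊤ | prev ⊥ | push {3}
  [6] u=0 | in ⊤ | out ⊤ | prev + | push {4}
  [7] u=1 | in ⊤ | out ⊤ | ==
  [8] u=2 | in ⊤ | out ⊤ | prev + | push {1}
  [9] u=3 | in ⊤ | out ⊤ | ==
  [10] u=4 | in ⊤ | out ⊤ | ==
  [11] u=1 | in ⊤ | out ⊤ | ==

Converged values:
  [0] ⊤
  [1] ⊤
  [2] ⊤
  [3] ⊤
  [4] ⊤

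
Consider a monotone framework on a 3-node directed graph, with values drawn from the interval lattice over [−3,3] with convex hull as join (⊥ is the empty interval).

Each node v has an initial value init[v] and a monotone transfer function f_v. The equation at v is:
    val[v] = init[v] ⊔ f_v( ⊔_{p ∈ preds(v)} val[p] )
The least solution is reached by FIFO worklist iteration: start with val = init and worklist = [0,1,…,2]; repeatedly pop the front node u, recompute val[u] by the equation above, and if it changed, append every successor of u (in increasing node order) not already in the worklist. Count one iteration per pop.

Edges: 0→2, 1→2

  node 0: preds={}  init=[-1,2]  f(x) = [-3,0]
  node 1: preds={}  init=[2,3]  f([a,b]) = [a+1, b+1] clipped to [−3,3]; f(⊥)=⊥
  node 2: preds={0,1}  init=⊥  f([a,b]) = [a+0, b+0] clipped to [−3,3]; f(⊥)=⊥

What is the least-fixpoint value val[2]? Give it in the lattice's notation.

Worklist (3 pops):
  #1 pop 0: in=⊥ → [-3,2] (was [-1,2]); enqueue []
  #2 pop 1: in=⊥ → [2,3] (no change)
  #3 pop 2: in=[-3,3] → [-3,3] (was ⊥); enqueue []

Fixpoint:
  val[0] = [-3,2]
  val[1] = [2,3]
  val[2] = [-3,3]

[-3,3]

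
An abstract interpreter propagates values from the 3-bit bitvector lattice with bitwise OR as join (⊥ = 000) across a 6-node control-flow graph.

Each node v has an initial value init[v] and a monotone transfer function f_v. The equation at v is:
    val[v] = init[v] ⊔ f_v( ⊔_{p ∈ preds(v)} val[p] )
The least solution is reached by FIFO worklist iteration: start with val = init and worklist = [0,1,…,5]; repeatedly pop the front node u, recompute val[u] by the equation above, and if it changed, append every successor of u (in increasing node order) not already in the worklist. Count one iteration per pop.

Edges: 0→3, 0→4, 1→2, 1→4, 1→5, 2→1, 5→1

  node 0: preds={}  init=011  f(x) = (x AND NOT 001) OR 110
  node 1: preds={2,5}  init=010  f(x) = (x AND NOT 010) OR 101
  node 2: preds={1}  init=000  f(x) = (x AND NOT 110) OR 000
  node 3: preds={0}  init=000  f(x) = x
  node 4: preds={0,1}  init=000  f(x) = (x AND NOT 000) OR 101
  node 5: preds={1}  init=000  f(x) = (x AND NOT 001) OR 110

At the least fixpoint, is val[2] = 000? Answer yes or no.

Iteration log — 7 steps:
  step 1. node 0  ⊔preds=000  new=111  old=011  +wl: 
  step 2. node 1  ⊔preds=000  new=111  old=010  +wl: 
  step 3. node 2  ⊔preds=111  new=001  old=000  +wl: 1
  step 4. node 3  ⊔preds=111  new=111  old=000  +wl: 
  step 5. node 4  ⊔preds=111  new=111  old=000  +wl: 
  step 6. node 5  ⊔preds=111  new=110  old=000  +wl: 
  step 7. node 1  ⊔preds=111  new=111  stable

Least fixpoint reached:
  node 0: 111
  node 1: 111
  node 2: 001
  node 3: 111
  node 4: 111
  node 5: 110

no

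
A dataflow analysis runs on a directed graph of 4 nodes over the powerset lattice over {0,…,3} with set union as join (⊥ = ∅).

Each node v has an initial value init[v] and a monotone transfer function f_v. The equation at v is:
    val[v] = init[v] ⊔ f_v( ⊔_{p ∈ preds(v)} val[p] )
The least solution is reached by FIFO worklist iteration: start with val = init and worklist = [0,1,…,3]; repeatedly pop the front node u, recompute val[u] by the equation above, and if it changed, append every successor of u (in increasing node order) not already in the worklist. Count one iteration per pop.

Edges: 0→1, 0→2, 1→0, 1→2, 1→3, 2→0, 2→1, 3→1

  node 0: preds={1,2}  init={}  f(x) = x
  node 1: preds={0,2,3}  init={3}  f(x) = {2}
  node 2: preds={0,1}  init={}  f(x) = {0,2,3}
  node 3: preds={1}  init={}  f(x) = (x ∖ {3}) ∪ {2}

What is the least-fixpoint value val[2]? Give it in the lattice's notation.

Trace (7 dequeues):
  [1] u=0 | in {3} | out {3} | prev {} | push {}
  [2] u=1 | in {3} | out {2,3} | prev {3} | push {0}
  [3] u=2 | in {2,3} | out {0,2,3} | prev {} | push {1}
  [4] u=3 | in {2,3} | out {2} | prev {} | push {}
  [5] u=0 | in {0,2,3} | out {0,2,3} | prev {3} | push {2}
  [6] u=1 | in {0,2,3} | out {2,3} | ==
  [7] u=2 | in {0,2,3} | out {0,2,3} | ==

Converged values:
  [0] {0,2,3}
  [1] {2,3}
  [2] {0,2,3}
  [3] {2}

{0,2,3}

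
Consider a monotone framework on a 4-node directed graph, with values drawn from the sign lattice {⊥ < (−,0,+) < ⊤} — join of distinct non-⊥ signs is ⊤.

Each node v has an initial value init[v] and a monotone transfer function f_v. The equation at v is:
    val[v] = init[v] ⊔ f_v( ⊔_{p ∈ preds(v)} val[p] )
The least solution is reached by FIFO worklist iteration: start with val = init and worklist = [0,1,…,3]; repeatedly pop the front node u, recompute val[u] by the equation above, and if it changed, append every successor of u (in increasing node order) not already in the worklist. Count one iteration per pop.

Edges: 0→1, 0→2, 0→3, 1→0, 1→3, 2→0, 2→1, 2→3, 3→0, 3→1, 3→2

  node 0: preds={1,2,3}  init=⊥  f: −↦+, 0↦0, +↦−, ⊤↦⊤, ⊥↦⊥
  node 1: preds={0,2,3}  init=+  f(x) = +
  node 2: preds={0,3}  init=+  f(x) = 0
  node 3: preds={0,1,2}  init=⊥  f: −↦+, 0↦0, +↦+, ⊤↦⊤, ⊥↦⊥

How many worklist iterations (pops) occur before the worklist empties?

Worklist (8 pops):
  #1 pop 0: in=+ → − (was ⊥); enqueue []
  #2 pop 1: in=⊤ → + (no change)
  #3 pop 2: in=− → ⊤ (was +); enqueue [0,1]
  #4 pop 3: in=⊤ → ⊤ (was ⊥); enqueue [2]
  #5 pop 0: in=⊤ → ⊤ (was −); enqueue [3]
  #6 pop 1: in=⊤ → + (no change)
  #7 pop 2: in=⊤ → ⊤ (no change)
  #8 pop 3: in=⊤ → ⊤ (no change)

Fixpoint:
  val[0] = ⊤
  val[1] = +
  val[2] = ⊤
  val[3] = ⊤

8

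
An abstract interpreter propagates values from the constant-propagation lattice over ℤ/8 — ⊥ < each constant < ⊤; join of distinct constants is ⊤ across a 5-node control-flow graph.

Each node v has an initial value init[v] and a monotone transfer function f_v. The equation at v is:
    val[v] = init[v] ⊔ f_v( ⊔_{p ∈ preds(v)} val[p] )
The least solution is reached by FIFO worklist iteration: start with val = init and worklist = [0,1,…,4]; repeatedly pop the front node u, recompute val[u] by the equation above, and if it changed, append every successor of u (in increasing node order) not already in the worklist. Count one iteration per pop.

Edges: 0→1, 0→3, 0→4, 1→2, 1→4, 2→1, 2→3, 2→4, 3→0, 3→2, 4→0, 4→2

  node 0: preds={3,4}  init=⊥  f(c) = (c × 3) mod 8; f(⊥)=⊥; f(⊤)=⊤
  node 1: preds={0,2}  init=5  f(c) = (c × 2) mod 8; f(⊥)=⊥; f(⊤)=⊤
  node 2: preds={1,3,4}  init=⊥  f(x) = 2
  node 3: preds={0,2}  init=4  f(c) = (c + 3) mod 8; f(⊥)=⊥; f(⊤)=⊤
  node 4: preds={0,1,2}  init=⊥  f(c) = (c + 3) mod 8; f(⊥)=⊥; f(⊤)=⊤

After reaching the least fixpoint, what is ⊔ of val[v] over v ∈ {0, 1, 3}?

Iteration log — 11 steps:
  step 1. node 0  ⊔preds=4  new=4  old=⊥  +wl: 
  step 2. node 1  ⊔preds=4  new=⊤  old=5  +wl: 
  step 3. node 2  ⊔preds=⊤  new=2  old=⊥  +wl: 1
  step 4. node 3  ⊔preds=⊤  new=⊤  old=4  +wl: 0,2
  step 5. node 4  ⊔preds=⊤  new=⊤  old=⊥  +wl: 
  step 6. node 1  ⊔preds=⊤  new=⊤  stable
  step 7. node 0  ⊔preds=⊤  new=⊤  old=4  +wl: 1,3,4
  step 8. node 2  ⊔preds=⊤  new=2  stable
  step 9. node 1  ⊔preds=⊤  new=⊤  stable
  step 10. node 3  ⊔preds=⊤  new=⊤  stable
  step 11. node 4  ⊔preds=⊤  new=⊤  stable

Least fixpoint reached:
  node 0: ⊤
  node 1: ⊤
  node 2: 2
  node 3: ⊤
  node 4: ⊤

⊤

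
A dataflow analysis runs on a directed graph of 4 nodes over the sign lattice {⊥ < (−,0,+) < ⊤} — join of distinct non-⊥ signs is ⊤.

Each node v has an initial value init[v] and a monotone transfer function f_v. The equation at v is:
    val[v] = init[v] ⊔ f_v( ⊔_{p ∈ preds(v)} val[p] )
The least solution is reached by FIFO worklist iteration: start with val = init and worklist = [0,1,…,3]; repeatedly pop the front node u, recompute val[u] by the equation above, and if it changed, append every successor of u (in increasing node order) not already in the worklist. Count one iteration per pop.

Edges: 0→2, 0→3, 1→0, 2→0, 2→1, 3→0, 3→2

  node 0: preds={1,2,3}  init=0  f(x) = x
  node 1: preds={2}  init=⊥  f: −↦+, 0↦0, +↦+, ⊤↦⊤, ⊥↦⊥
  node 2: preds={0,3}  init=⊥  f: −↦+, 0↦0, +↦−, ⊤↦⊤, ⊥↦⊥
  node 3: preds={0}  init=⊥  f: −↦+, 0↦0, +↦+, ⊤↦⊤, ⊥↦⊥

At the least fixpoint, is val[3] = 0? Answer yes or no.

Trace (8 dequeues):
  [1] u=0 | in ⊥ | out 0 | ==
  [2] u=1 | in ⊥ | out ⊥ | ==
  [3] u=2 | in 0 | out 0 | prev ⊥ | push {0,1}
  [4] u=3 | in 0 | out 0 | prev ⊥ | push {2}
  [5] u=0 | in 0 | out 0 | ==
  [6] u=1 | in 0 | out 0 | prev ⊥ | push {0}
  [7] u=2 | in 0 | out 0 | ==
  [8] u=0 | in 0 | out 0 | ==

Converged values:
  [0] 0
  [1] 0
  [2] 0
  [3] 0

yes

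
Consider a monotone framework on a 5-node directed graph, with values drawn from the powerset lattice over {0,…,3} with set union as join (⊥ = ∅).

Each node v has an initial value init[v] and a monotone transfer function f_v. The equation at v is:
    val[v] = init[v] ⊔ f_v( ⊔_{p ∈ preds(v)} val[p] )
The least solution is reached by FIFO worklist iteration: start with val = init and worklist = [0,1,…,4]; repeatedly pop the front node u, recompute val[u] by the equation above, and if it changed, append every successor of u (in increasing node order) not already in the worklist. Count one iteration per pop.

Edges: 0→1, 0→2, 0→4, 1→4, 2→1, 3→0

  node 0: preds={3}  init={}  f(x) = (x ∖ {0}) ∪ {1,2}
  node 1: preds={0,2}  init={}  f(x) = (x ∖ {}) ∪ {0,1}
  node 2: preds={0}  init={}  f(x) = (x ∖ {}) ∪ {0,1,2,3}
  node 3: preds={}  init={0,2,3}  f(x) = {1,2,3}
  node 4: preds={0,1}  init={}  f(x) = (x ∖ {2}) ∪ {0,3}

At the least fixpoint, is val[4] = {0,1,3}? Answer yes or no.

yes

Worklist (7 pops):
  #1 pop 0: in={0,2,3} → {1,2,3} (was {}); enqueue []
  #2 pop 1: in={1,2,3} → {0,1,2,3} (was {}); enqueue []
  #3 pop 2: in={1,2,3} → {0,1,2,3} (was {}); enqueue [1]
  #4 pop 3: in={} → {0,1,2,3} (was {0,2,3}); enqueue [0]
  #5 pop 4: in={0,1,2,3} → {0,1,3} (was {}); enqueue []
  #6 pop 1: in={0,1,2,3} → {0,1,2,3} (no change)
  #7 pop 0: in={0,1,2,3} → {1,2,3} (no change)

Fixpoint:
  val[0] = {1,2,3}
  val[1] = {0,1,2,3}
  val[2] = {0,1,2,3}
  val[3] = {0,1,2,3}
  val[4] = {0,1,3}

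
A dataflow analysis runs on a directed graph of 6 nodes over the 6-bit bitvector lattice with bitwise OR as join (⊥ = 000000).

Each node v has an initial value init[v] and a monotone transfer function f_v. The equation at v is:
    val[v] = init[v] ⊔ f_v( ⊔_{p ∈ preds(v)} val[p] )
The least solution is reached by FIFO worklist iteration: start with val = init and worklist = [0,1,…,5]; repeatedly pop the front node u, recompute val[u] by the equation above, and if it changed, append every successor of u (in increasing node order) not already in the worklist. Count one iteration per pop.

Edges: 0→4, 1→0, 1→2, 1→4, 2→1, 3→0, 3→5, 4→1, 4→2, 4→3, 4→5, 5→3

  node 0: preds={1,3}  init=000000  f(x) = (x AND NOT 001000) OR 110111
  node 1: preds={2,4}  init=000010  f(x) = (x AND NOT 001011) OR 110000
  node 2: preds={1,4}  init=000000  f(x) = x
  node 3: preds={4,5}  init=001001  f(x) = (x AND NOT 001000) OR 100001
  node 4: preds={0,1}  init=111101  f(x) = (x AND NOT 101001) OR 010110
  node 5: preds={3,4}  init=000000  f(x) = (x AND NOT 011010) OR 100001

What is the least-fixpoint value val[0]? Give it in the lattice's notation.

Iteration log — 12 steps:
  step 1. node 0  ⊔preds=001011  new=110111  old=000000  +wl: 
  step 2. node 1  ⊔preds=111101  new=110110  old=000010  +wl: 0
  step 3. node 2  ⊔preds=111111  new=111111  old=000000  +wl: 1
  step 4. node 3  ⊔preds=111101  new=111101  old=001001  +wl: 
  step 5. node 4  ⊔preds=110111  new=111111  old=111101  +wl: 2,3
  step 6. node 5  ⊔preds=111111  new=100101  old=000000  +wl: 
  step 7. node 0  ⊔preds=111111  new=110111  stable
  step 8. node 1  ⊔preds=111111  new=110110  stable
  step 9. node 2  ⊔preds=111111  new=111111  stable
  step 10. node 3  ⊔preds=111111  new=111111  old=111101  +wl: 0,5
  step 11. node 0  ⊔preds=111111  new=110111  stable
  step 12. node 5  ⊔preds=111111  new=100101  stable

Least fixpoint reached:
  node 0: 110111
  node 1: 110110
  node 2: 111111
  node 3: 111111
  node 4: 111111
  node 5: 100101

110111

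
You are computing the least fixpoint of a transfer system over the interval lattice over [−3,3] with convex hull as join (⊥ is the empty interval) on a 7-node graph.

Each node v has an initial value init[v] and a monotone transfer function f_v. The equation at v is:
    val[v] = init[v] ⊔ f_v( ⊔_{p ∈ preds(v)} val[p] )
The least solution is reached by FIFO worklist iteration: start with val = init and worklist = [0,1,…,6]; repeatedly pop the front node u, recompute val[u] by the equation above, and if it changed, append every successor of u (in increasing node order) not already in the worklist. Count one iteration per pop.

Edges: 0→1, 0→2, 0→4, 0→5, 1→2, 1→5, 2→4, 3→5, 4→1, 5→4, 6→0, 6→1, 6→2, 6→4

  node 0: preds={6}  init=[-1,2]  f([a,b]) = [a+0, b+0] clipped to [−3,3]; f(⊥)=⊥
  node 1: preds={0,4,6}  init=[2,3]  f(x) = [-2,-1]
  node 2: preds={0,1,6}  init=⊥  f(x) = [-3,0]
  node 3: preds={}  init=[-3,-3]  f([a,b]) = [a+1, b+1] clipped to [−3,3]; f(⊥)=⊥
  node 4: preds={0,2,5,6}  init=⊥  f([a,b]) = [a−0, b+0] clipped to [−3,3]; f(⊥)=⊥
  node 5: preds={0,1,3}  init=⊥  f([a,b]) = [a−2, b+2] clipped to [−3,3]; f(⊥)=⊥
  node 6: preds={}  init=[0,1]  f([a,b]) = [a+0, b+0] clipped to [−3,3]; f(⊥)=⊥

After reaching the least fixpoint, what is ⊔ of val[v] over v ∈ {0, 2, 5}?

[-3,3]

Trace (10 dequeues):
  [1] u=0 | in [0,1] | out [-1,2] | ==
  [2] u=1 | in [-1,2] | out [-2,3] | prev [2,3] | push {}
  [3] u=2 | in [-2,3] | out [-3,0] | prev ⊥ | push {}
  [4] u=3 | in ⊥ | out [-3,-3] | ==
  [5] u=4 | in [-3,2] | out [-3,2] | prev ⊥ | push {1}
  [6] u=5 | in [-3,3] | out [-3,3] | prev ⊥ | push {4}
  [7] u=6 | in ⊥ | out [0,1] | ==
  [8] u=1 | in [-3,2] | out [-2,3] | ==
  [9] u=4 | in [-3,3] | out [-3,3] | prev [-3,2] | push {1}
  [10] u=1 | in [-3,3] | out [-2,3] | ==

Converged values:
  [0] [-1,2]
  [1] [-2,3]
  [2] [-3,0]
  [3] [-3,-3]
  [4] [-3,3]
  [5] [-3,3]
  [6] [0,1]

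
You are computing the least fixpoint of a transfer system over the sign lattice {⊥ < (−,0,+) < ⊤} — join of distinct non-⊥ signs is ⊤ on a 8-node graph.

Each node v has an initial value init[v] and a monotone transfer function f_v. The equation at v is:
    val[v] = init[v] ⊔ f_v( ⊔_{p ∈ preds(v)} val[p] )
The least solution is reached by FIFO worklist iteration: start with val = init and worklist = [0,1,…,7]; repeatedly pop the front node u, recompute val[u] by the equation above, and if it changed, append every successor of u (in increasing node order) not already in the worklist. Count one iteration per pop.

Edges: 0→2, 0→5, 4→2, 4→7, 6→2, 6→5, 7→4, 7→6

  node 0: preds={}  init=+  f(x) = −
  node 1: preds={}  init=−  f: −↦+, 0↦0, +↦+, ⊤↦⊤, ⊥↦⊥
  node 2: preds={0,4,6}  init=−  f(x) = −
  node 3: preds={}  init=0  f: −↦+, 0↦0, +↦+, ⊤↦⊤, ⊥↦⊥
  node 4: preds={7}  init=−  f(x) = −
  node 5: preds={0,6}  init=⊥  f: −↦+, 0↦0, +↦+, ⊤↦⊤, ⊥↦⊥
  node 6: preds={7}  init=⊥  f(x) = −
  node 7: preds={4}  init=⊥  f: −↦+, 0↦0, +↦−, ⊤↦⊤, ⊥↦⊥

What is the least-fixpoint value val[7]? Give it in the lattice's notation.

+

Iteration log — 12 steps:
  step 1. node 0  ⊔preds=⊥  new=⊤  old=+  +wl: 
  step 2. node 1  ⊔preds=⊥  new=−  stable
  step 3. node 2  ⊔preds=⊤  new=−  stable
  step 4. node 3  ⊔preds=⊥  new=0  stable
  step 5. node 4  ⊔preds=⊥  new=−  stable
  step 6. node 5  ⊔preds=⊤  new=⊤  old=⊥  +wl: 
  step 7. node 6  ⊔preds=⊥  new=−  old=⊥  +wl: 2,5
  step 8. node 7  ⊔preds=−  new=+  old=⊥  +wl: 4,6
  step 9. node 2  ⊔preds=⊤  new=−  stable
  step 10. node 5  ⊔preds=⊤  new=⊤  stable
  step 11. node 4  ⊔preds=+  new=−  stable
  step 12. node 6  ⊔preds=+  new=−  stable

Least fixpoint reached:
  node 0: ⊤
  node 1: −
  node 2: −
  node 3: 0
  node 4: −
  node 5: ⊤
  node 6: −
  node 7: +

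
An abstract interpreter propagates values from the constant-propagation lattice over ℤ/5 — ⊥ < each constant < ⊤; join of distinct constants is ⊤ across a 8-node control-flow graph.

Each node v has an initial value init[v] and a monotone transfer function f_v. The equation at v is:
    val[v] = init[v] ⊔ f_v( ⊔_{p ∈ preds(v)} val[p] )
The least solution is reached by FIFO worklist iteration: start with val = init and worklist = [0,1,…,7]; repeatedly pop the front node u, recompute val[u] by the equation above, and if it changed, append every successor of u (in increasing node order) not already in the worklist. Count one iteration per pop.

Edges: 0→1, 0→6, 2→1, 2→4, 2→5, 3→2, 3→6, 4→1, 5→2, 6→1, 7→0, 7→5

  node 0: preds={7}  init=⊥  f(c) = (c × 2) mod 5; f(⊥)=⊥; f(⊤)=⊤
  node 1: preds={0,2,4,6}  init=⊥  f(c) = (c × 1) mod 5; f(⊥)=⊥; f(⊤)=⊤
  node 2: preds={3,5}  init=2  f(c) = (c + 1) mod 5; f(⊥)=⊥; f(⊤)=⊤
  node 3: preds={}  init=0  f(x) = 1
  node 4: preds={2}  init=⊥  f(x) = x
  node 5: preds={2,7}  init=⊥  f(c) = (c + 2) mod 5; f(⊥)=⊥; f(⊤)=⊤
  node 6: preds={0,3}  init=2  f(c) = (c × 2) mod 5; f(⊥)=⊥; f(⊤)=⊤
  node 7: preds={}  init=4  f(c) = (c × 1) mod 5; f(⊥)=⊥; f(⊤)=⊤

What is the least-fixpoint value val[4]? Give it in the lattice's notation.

⊤

Worklist (10 pops):
  #1 pop 0: in=4 → 3 (was ⊥); enqueue []
  #2 pop 1: in=⊤ → ⊤ (was ⊥); enqueue []
  #3 pop 2: in=0 → ⊤ (was 2); enqueue [1]
  #4 pop 3: in=⊥ → ⊤ (was 0); enqueue [2]
  #5 pop 4: in=⊤ → ⊤ (was ⊥); enqueue []
  #6 pop 5: in=⊤ → ⊤ (was ⊥); enqueue []
  #7 pop 6: in=⊤ → ⊤ (was 2); enqueue []
  #8 pop 7: in=⊥ → 4 (no change)
  #9 pop 1: in=⊤ → ⊤ (no change)
  #10 pop 2: in=⊤ → ⊤ (no change)

Fixpoint:
  val[0] = 3
  val[1] = ⊤
  val[2] = ⊤
  val[3] = ⊤
  val[4] = ⊤
  val[5] = ⊤
  val[6] = ⊤
  val[7] = 4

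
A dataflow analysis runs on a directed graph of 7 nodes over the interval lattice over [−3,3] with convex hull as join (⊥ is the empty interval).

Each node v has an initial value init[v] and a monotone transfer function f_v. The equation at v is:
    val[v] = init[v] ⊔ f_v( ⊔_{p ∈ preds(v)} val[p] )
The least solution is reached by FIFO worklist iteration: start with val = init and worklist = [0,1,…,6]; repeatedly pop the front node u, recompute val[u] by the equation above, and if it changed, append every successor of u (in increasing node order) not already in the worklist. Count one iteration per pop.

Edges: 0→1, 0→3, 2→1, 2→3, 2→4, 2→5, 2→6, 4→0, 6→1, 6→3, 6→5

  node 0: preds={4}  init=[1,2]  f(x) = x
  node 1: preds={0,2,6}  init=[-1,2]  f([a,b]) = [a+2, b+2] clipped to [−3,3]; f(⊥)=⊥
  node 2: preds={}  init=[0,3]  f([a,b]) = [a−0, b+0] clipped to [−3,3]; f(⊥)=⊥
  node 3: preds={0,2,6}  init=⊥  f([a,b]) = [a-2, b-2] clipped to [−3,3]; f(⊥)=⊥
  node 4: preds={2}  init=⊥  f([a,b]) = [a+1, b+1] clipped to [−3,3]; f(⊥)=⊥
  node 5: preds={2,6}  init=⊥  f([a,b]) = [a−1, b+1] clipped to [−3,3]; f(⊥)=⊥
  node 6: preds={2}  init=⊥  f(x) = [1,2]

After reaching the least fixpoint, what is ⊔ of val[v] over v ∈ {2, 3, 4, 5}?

Iteration log — 11 steps:
  step 1. node 0  ⊔preds=⊥  new=[1,2]  stable
  step 2. node 1  ⊔preds=[0,3]  new=[-1,3]  old=[-1,2]  +wl: 
  step 3. node 2  ⊔preds=⊥  new=[0,3]  stable
  step 4. node 3  ⊔preds=[0,3]  new=[-2,1]  old=⊥  +wl: 
  step 5. node 4  ⊔preds=[0,3]  new=[1,3]  old=⊥  +wl: 0
  step 6. node 5  ⊔preds=[0,3]  new=[-1,3]  old=⊥  +wl: 
  step 7. node 6  ⊔preds=[0,3]  new=[1,2]  old=⊥  +wl: 1,3,5
  step 8. node 0  ⊔preds=[1,3]  new=[1,3]  old=[1,2]  +wl: 
  step 9. node 1  ⊔preds=[0,3]  new=[-1,3]  stable
  step 10. node 3  ⊔preds=[0,3]  new=[-2,1]  stable
  step 11. node 5  ⊔preds=[0,3]  new=[-1,3]  stable

Least fixpoint reached:
  node 0: [1,3]
  node 1: [-1,3]
  node 2: [0,3]
  node 3: [-2,1]
  node 4: [1,3]
  node 5: [-1,3]
  node 6: [1,2]

[-2,3]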